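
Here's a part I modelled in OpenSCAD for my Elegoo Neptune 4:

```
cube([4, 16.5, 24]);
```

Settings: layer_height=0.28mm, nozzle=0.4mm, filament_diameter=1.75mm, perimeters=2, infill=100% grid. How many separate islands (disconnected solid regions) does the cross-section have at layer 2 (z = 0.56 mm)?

1

At z = 0.56 mm: the 4×16.5 cube contributes its full rectangle. Overall, the cross-section is a single solid region. Island count = 1.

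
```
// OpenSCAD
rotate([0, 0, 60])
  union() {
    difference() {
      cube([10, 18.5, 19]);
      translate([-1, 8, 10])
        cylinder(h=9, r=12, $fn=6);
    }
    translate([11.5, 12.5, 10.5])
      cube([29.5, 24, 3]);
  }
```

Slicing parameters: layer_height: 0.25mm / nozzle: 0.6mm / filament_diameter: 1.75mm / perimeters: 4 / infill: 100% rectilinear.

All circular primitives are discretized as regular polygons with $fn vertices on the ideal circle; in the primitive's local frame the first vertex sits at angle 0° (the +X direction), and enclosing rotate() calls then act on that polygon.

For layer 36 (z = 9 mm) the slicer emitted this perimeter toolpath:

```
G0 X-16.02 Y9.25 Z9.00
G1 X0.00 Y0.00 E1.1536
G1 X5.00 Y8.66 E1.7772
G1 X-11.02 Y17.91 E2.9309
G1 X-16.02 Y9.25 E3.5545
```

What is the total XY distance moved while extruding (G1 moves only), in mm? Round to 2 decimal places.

Sum the Euclidean lengths of each G1 segment: total = 57.00 mm.

57.00 mm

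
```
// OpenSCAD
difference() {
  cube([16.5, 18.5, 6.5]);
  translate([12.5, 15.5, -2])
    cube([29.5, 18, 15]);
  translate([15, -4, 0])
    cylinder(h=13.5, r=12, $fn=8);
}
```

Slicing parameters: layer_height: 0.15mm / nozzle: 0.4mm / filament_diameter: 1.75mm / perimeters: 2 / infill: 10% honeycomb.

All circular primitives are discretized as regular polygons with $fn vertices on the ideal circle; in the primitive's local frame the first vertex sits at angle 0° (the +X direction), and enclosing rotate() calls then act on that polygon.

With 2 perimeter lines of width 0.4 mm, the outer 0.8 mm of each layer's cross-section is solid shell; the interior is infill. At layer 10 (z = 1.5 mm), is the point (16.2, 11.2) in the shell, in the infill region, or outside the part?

shell

At z = 1.5 mm: the cube is present — its section is the full 16.5×18.5 rectangle; the 29.5×18 cube at (12.5, 15.5) contributes its full rectangle; the r=12 cylinder at (15, -4) gives a regular 8-gon of circumradius 12 (constant along its height); After the difference (first − rest): starting from the 16.5×18.5 cube, the 29.5×18 cube at (12.5, 15.5) partially overlaps it — only the 12.00 mm² overlap (of its 531.00 mm²) is removed, clipping the outline; the r=12 cylinder at (15, -4) partially overlaps it — only the 68.67 mm² overlap (of its 407.29 mm²) is removed, clipping the outline — 1 connected region. Overall, the cross-section is a single solid region. The nearest boundary edge runs (16.50, 15.50)→(16.50, 7.38); distance from the point to it = 0.30 mm. The point is inside the cross-section, 0.30 mm from the nearest boundary — within the 0.8 mm shell band (2 × 0.4).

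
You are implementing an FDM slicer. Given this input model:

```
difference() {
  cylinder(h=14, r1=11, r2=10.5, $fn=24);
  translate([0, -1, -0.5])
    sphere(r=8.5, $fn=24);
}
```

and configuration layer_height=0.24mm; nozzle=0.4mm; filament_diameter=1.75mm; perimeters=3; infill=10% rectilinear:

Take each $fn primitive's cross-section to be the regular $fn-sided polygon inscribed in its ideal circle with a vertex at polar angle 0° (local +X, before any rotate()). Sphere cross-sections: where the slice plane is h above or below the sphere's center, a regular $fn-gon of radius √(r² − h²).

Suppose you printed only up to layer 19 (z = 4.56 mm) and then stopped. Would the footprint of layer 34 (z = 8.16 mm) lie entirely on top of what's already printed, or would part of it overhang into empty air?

part overhangs

Compare the two slices. At z = 4.56: the cone: at t=0.326 of its height the radius interpolates to r₁+(r₂−r₁)t = 10.837, giving a regular 24-gon of that circumradius (area = (24/2)·10.837²·sin(360°/24) = 364.76 mm²); the sphere at (0, -1): section is a regular 24-gon, circumradius = √(r²−h²) = √(8.5²−5.06²) = 6.830 (area = (24/2)·6.830²·sin(360°/24) = 144.88 mm²); Taking the first minus the rest: starting from the cone (364.76 mm²), the r=8.5 sphere at (0, -1) lies wholly inside it (removes its full 144.88 mm² and its 42.79 mm outline becomes a hole wall) — area = 219.88 mm². At z = 8.16: the cone: at t=0.583 of its height the radius interpolates to r₁+(r₂−r₁)t = 10.709, giving a regular 24-gon of that circumradius (area = (24/2)·10.709²·sin(360°/24) = 356.16 mm²); the sphere at (0, -1) is not intersected at this z (|z−center|=8.660 > r=8.5); After the difference (first − rest): none of the subtracted shapes is present at this height, so the cone is unchanged — area = 356.16 mm². Checking containment: at z = 8.16 the cross-section extends beyond the z = 4.56 cross-section by about 144.88 mm².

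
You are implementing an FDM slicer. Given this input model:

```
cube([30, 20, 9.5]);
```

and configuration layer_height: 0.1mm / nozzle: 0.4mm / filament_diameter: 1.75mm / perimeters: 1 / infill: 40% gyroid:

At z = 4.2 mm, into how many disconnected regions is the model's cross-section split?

1

At z = 4.2 mm: the cube is present — its section is the full 30×20 rectangle. The result has 1 disconnected region.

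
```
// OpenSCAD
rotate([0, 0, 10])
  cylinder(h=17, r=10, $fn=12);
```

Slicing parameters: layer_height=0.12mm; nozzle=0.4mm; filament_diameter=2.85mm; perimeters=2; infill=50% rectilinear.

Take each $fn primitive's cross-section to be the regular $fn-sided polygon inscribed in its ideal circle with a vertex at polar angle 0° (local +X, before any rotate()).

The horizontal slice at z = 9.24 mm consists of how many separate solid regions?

At z = 9.24 mm: the r=10 cylinder gives a regular 12-gon of circumradius 10 (constant along its height); (rotated 10° about Z; rotation is an isometry so areas/perimeters/island counts are preserved). The result has 1 disconnected region.

1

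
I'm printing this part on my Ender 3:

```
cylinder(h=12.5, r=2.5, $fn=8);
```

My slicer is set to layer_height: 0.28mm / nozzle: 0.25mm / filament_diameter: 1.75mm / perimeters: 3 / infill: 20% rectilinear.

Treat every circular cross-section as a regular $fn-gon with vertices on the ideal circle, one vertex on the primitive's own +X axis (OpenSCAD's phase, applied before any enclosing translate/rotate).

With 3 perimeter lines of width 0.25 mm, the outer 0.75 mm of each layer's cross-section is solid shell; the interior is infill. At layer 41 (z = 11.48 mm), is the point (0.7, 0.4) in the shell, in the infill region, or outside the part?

At z = 11.48 mm: the r=2.5 cylinder contributes a regular 8-gon of circumradius 2.5. Overall, the cross-section is a single solid region. The nearest boundary edge runs (2.50, 0.00)→(1.77, 1.77); distance from the point to it = 1.51 mm. The point is inside the cross-section and 1.51 mm from the nearest boundary — more than the 0.75 mm shell width (3 × 0.25), so it's in the infill interior.

infill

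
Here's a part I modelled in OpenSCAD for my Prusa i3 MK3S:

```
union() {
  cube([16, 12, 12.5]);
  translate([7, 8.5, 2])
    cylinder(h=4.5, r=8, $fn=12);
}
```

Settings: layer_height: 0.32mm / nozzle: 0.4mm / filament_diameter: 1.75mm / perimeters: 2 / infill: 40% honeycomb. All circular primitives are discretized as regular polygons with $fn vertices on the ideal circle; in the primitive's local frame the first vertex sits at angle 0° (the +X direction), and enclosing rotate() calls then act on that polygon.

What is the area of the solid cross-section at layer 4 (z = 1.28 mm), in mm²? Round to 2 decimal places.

192.00 mm²

At z = 1.28 mm: the cube is present — its section is the full 16×12 rectangle (area 192.00 mm²); the cylinder at (7, 8.5) is not intersected at this z (z outside [2, 6.5]); Merging all regions: only the 16×12 cube is present, so the union is just that shape — area = 192.00 mm². Overall, the cross-section is a single solid region. Net area = 192.00 mm².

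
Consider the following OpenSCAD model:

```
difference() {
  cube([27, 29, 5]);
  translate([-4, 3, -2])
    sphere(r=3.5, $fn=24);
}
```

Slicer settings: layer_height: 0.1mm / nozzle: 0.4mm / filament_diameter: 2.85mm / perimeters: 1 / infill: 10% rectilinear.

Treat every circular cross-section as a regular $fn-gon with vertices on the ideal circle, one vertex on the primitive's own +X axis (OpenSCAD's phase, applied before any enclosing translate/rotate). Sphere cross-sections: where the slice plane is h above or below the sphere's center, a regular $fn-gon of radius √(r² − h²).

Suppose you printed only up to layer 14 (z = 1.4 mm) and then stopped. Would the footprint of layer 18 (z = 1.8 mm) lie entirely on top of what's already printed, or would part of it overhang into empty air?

Compare the two slices. At z = 1.4: the 27×29 cube contributes its full rectangle (area 783.00 mm²); the sphere at (-4, 3): section is a regular 24-gon, circumradius = √(r²−h²) = √(3.5²−3.4²) = 0.831 (area = (24/2)·0.831²·sin(360°/24) = 2.14 mm²); After the difference (first − rest): starting from the 27×29 cube (783.00 mm²), the r=3.5 sphere at (-4, 3) misses the remaining region (no effect) — area = 783.00 mm². At z = 1.8: the cube (footprint 27×29) is included at this height (area 783.00 mm²); the sphere at (-4, 3) does not reach this height (|z−center|=3.800 > r=3.5); Subtracting the remaining from the first: none of the subtracted shapes is present at this height, so the 27×29 cube is unchanged — area = 783.00 mm². Checking containment: the cross-section at z = 1.8 is a subset of the cross-section at z = 1.4.

entirely on top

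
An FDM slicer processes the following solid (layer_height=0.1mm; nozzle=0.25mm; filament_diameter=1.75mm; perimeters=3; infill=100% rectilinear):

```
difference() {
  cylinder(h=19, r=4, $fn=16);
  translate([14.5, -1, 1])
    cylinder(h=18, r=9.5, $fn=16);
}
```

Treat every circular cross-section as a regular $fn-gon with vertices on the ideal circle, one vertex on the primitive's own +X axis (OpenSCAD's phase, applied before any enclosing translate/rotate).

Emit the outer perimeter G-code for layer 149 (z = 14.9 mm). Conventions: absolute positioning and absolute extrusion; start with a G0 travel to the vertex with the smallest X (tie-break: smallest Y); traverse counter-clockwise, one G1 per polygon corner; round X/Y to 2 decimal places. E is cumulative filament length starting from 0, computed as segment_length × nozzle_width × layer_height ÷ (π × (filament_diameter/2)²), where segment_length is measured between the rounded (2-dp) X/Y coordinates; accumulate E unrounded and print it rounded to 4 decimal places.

At z = 14.9 mm: the cylinder: section is a regular 16-gon, circumradius r=4; the r=9.5 cylinder at (14.5, -1) contributes a regular 16-gon of circumradius 9.5; Taking the first minus the rest: starting from the r=4 cylinder, the r=9.5 cylinder at (14.5, -1) misses the remaining region (no effect) — 1 connected region. The outline is a single polygon with 16 vertices. Extrusion per mm of travel: 0.25 × 0.1 / (π × 0.875²) = 0.010394. Accumulating E over each segment gives final E = 0.2597.

G0 X-4.00 Y0.00 Z14.90
G1 X-3.70 Y-1.53 E0.0162
G1 X-2.83 Y-2.83 E0.0325
G1 X-1.53 Y-3.70 E0.0487
G1 X0.00 Y-4.00 E0.0649
G1 X1.53 Y-3.70 E0.0811
G1 X2.83 Y-2.83 E0.0974
G1 X3.70 Y-1.53 E0.1137
G1 X4.00 Y0.00 E0.1299
G1 X3.70 Y1.53 E0.1461
G1 X2.83 Y2.83 E0.1623
G1 X1.53 Y3.70 E0.1786
G1 X0.00 Y4.00 E0.1948
G1 X-1.53 Y3.70 E0.2110
G1 X-2.83 Y2.83 E0.2272
G1 X-3.70 Y1.53 E0.2435
G1 X-4.00 Y0.00 E0.2597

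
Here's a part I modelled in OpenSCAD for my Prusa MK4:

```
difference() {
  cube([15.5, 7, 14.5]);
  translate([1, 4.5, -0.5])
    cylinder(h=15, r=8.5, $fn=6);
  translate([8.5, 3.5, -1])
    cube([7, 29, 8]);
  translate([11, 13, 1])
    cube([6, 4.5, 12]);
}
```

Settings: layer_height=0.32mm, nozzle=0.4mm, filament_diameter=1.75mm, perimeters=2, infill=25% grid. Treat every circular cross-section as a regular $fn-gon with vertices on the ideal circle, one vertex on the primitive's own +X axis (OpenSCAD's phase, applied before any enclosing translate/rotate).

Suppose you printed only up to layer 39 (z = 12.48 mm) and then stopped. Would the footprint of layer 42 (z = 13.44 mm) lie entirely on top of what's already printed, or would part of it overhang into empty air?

Compare the two slices. At z = 12.48: the cube is present — its section is the full 15.5×7 rectangle (area 108.50 mm²); the r=8.5 cylinder at (1, 4.5) gives a regular 6-gon of circumradius 8.5 (constant along its height) (area = (6/2)·8.500²·sin(360°/6) = 187.71 mm²); the cube at (8.5, 3.5) is absent (z outside [-1, 7]); the cube at (11, 13) (footprint 6×4.5) is included at this height (area 27.00 mm²); After the difference (first − rest): starting from the 15.5×7 cube (108.50 mm²), the r=8.5 cylinder at (1, 4.5) partially overlaps it — only the 58.85 mm² overlap (of its 187.71 mm²) is removed, clipping the outline; the 6×4.5 cube at (11, 13) misses the remaining region (no effect) — area = 49.65 mm². At z = 13.44: the cube (footprint 15.5×7) is included at this height (area 108.50 mm²); the r=8.5 cylinder at (1, 4.5) contributes a regular 6-gon of circumradius 8.5 (area = (6/2)·8.500²·sin(360°/6) = 187.71 mm²); the cube at (8.5, 3.5) is not intersected at this z (z outside [-1, 7]); the cube at (11, 13) does not reach this height (z outside [1, 13]); Taking the first minus the rest: starting from the 15.5×7 cube (108.50 mm²), the r=8.5 cylinder at (1, 4.5) partially overlaps it — only the 58.85 mm² overlap (of its 187.71 mm²) is removed, clipping the outline — area = 49.65 mm². Checking containment: the cross-section at z = 13.44 is a subset of the cross-section at z = 12.48.

entirely on top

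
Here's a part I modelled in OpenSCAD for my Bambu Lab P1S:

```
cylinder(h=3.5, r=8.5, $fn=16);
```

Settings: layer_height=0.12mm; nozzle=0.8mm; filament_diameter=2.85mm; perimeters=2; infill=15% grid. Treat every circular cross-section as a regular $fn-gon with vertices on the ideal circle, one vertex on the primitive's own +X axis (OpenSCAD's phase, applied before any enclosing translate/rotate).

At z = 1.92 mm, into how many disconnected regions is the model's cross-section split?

1

At z = 1.92 mm: the r=8.5 cylinder gives a regular 16-gon of circumradius 8.5 (constant along its height). The result has 1 disconnected region.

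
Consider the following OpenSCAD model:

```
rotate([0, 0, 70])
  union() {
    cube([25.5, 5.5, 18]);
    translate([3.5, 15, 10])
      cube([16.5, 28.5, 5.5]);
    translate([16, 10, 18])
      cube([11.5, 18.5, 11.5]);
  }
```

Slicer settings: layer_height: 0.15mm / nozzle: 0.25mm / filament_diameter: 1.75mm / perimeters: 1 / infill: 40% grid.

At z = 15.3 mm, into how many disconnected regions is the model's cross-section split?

At z = 15.3 mm: the 25.5×5.5 cube contributes its full rectangle; the cube at (3.5, 15) is present — its section is the full 16.5×28.5 rectangle; the cube at (16, 10) is absent (z outside [18, 29.5]); Merging all regions: the 2 present regions are separate (no shared area or edge), so areas and boundary lengths simply add and each stays a separate island — 2 connected regions; (whole slice rotated 70° about Z — lengths, areas and connectivity unchanged). The result has 2 disconnected regions.

2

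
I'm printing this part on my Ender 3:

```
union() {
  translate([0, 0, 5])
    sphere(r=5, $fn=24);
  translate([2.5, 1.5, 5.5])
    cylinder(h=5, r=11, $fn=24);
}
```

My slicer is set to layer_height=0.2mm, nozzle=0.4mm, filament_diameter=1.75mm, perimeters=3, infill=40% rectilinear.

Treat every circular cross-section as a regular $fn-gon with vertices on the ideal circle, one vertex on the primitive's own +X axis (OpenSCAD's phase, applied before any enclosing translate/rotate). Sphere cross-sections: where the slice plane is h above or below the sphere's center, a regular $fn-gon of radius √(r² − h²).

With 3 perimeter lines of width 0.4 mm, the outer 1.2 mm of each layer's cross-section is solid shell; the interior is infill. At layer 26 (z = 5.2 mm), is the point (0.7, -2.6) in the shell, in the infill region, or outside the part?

At z = 5.2 mm: the sphere: section is a regular 24-gon, circumradius = √(r²−h²) = √(5²−0.2²) = 4.996; the cylinder at (2.5, 1.5) is absent (z outside [5.5, 10.5]); Taking the union: only the r=5 sphere is present, so the union is just that shape — 1 connected region. Overall, the cross-section is a single solid region. The nearest boundary edge runs (1.29, -4.83)→(2.50, -4.33); distance from the point to it = 2.28 mm. The point is inside the cross-section and 2.28 mm from the nearest boundary — more than the 1.2 mm shell width (3 × 0.4), so it's in the infill interior.

infill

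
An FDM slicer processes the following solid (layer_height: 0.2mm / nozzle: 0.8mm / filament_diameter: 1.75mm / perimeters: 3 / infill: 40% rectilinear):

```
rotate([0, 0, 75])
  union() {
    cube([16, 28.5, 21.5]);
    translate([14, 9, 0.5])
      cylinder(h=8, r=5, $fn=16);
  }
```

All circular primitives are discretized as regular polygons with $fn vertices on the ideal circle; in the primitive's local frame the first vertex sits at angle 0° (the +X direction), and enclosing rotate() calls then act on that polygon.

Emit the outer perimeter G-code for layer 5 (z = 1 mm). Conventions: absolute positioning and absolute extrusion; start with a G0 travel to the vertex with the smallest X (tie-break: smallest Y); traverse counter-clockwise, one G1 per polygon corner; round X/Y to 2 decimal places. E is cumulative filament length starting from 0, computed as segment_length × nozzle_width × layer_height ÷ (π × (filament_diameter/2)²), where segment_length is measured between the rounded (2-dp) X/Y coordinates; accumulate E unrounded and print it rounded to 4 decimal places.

At z = 1 mm: the cube (footprint 16×28.5) is included at this height; the r=5 cylinder at (14, 9) contributes a regular 16-gon of circumradius 5; Taking the union: the regions partially overlap (shared area 57.47 mm²), so overlapping operands fuse into one piece — 1 connected region; (rotated 75° about Z; rotation is an isometry so areas/perimeters/island counts are preserved). The outline is a single polygon with 11 vertices. Extrusion per mm of travel: 0.8 × 0.2 / (π × 0.875²) = 0.066520. Accumulating E over each segment gives final E = 6.0782.

G0 X-27.53 Y7.38 Z1.00
G1 X0.00 Y0.00 E1.8960
G1 X4.14 Y15.45 E2.9600
G1 X-0.15 Y16.60 E3.2554
G1 X-0.74 Y18.35 E3.3783
G1 X-2.03 Y19.82 E3.5084
G1 X-3.78 Y20.68 E3.6381
G1 X-5.72 Y20.81 E3.7674
G1 X-7.57 Y20.18 E3.8974
G1 X-8.96 Y18.96 E4.0204
G1 X-23.39 Y22.83 E5.0142
G1 X-27.53 Y7.38 E6.0782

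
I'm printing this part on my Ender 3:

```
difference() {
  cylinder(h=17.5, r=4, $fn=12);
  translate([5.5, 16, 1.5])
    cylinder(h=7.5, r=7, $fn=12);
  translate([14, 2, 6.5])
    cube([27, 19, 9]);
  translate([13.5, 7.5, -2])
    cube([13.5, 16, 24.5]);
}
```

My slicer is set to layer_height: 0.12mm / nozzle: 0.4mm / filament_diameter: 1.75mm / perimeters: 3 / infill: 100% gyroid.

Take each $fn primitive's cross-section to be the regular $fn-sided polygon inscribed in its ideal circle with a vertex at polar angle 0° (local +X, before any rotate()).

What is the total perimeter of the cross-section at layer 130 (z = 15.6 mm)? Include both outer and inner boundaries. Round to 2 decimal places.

At z = 15.6 mm: the cylinder: section is a regular 12-gon, circumradius r=4 (perimeter = 2·12·4.000·sin(180°/12) = 24.85 mm); the cylinder at (5.5, 16) is absent (z outside [1.5, 9]); the cube at (14, 2) is not intersected at this z (z outside [6.5, 15.5]); the cube at (13.5, 7.5) (footprint 13.5×16) is included at this height (perimeter 59.00 mm); Subtracting the remaining from the first: starting from the r=4 cylinder, the 13.5×16 cube at (13.5, 7.5) misses the remaining region (no effect) — boundary = 24.85 mm. Overall, the cross-section is a single solid region. Total boundary length (outer) = 24.85 mm.

24.85 mm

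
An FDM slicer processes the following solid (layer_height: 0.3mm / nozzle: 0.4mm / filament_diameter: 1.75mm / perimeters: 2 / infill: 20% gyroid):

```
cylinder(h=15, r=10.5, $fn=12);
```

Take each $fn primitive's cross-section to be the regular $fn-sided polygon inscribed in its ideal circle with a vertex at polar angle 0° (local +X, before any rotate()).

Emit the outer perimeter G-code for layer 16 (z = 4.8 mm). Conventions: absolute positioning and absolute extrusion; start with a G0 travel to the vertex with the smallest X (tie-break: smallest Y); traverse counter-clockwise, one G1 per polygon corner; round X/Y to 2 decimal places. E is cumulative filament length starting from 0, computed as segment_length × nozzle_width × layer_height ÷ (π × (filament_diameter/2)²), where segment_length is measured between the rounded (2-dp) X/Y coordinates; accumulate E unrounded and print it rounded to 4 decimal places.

G0 X-10.50 Y0.00 Z4.80
G1 X-9.09 Y-5.25 E0.2712
G1 X-5.25 Y-9.09 E0.5421
G1 X0.00 Y-10.50 E0.8133
G1 X5.25 Y-9.09 E1.0845
G1 X9.09 Y-5.25 E1.3555
G1 X10.50 Y0.00 E1.6267
G1 X9.09 Y5.25 E1.8979
G1 X5.25 Y9.09 E2.1688
G1 X0.00 Y10.50 E2.4400
G1 X-5.25 Y9.09 E2.7112
G1 X-9.09 Y5.25 E2.9822
G1 X-10.50 Y0.00 E3.2534

At z = 4.8 mm: the cylinder: section is a regular 12-gon, circumradius r=10.5. The outline is a single polygon with 12 vertices. Extrusion per mm of travel: 0.4 × 0.3 / (π × 0.875²) = 0.049890. Accumulating E over each segment gives final E = 3.2534.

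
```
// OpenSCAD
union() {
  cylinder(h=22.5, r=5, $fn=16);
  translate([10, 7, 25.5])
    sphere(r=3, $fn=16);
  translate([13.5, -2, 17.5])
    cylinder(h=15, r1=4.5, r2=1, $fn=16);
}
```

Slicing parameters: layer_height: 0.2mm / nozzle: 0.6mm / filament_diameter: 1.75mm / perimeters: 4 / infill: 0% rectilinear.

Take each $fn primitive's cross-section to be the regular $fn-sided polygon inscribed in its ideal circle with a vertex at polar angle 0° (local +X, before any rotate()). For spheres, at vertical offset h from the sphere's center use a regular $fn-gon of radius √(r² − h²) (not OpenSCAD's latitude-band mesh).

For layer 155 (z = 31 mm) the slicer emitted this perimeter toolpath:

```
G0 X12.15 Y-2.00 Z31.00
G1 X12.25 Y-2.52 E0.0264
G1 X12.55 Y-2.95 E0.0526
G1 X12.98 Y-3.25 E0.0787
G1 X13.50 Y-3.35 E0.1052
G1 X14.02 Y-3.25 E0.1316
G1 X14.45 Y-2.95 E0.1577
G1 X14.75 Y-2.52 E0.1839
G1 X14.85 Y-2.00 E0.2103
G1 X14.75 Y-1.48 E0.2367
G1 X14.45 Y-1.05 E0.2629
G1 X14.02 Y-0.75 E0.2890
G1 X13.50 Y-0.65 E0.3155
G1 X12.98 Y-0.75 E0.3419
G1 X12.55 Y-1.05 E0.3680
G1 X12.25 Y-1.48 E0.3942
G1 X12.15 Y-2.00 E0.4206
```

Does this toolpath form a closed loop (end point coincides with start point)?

yes

Start point (G0): (12.15, -2.00). End point (last G1): the path returns to the start — closed.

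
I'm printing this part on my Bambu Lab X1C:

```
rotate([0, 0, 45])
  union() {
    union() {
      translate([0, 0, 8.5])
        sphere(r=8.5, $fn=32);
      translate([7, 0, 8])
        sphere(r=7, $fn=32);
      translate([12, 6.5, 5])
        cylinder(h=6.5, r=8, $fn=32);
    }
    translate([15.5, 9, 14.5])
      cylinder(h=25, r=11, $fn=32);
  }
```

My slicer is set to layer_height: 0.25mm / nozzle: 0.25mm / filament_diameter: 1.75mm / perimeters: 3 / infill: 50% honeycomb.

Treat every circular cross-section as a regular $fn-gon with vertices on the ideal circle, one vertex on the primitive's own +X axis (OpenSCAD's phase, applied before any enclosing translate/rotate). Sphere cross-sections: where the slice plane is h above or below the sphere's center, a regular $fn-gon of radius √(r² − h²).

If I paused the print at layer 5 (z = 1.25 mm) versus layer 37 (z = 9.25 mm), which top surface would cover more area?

Layer 5 (z = 1.25): the r=8.5 sphere contributes a regular 32-gon of circumradius √(8.5²−7.25²) = 4.437 (area = (32/2)·4.437²·sin(360°/32) = 61.45 mm²); the r=7 sphere at (7, 0) slices to a regular 32-gon of circumradius 1.854 (√(r²−h²) with h=6.75 from center) (area = (32/2)·1.854²·sin(360°/32) = 10.73 mm²); the cylinder at (12, 6.5) does not reach this height (z outside [5, 11.5]); Combining (union): the 2 present regions are separate (no shared area or edge), so areas and boundary lengths simply add and each stays a separate island — area = 72.18 mm²; the cylinder at (15.5, 9) is not intersected at this z (z outside [14.5, 39.5]); Merging all regions: only that combined region is present, so the union is just that shape — area = 72.18 mm²; (whole slice rotated 45° about Z — lengths, areas and connectivity unchanged). So its area = 72.18 mm². Layer 37 (z = 9.25): the r=8.5 sphere contributes a regular 32-gon of circumradius √(8.5²−0.75²) = 8.467 (area = (32/2)·8.467²·sin(360°/32) = 223.77 mm²); the r=7 sphere at (7, 0) contributes a regular 32-gon of circumradius √(7²−1.25²) = 6.887 (area = (32/2)·6.887²·sin(360°/32) = 148.07 mm²); the cylinder at (12, 6.5): section is a regular 32-gon, circumradius r=8 (area = (32/2)·8.000²·sin(360°/32) = 199.77 mm²); Combining (union): the regions partially overlap — summed areas 571.61 mm² minus the doubly-counted overlap 137.82 mm² gives 433.80 mm² — area = 433.80 mm²; the cylinder at (15.5, 9) is absent (z outside [14.5, 39.5]); Combining (union): only that combined region is present, so the union is just that shape — area = 433.80 mm²; (whole slice rotated 45° about Z — lengths, areas and connectivity unchanged). So its area = 433.80 mm². Layer 37 is larger (433.80 vs 72.18 mm²).

layer 37 (z = 9.25 mm)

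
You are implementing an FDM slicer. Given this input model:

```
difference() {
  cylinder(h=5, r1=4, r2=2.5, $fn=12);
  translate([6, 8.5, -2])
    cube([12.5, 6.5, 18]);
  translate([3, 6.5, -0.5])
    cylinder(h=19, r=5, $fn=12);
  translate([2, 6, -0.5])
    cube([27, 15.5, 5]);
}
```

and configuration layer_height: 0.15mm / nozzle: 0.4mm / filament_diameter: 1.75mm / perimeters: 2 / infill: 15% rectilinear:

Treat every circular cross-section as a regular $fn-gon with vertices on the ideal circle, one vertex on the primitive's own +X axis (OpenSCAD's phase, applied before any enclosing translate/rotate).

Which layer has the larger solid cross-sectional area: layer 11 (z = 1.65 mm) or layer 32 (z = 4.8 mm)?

Layer 11 (z = 1.65): the cone contributes a regular 12-gon of circumradius 3.505 (interpolated between r1=4 and r2=2.5 at t=0.330) (area = (12/2)·3.505²·sin(360°/12) = 36.86 mm²); the cube at (6, 8.5) (footprint 12.5×6.5) is included at this height (area 81.25 mm²); the cylinder at (3, 6.5): section is a regular 12-gon, circumradius r=5 (area = (12/2)·5.000²·sin(360°/12) = 75.00 mm²); the cube at (2, 6) is present — its section is the full 27×15.5 rectangle (area 418.50 mm²); Taking the first minus the rest: starting from the cone (36.86 mm²), the 12.5×6.5 cube at (6, 8.5) misses the remaining region (no effect); the r=5 cylinder at (3, 6.5) partially overlaps it — only the 3.23 mm² overlap (of its 75.00 mm²) is removed, clipping the outline; the 27×15.5 cube at (2, 6) misses the remaining region (no effect) — area = 33.62 mm². So its area = 33.62 mm². Layer 32 (z = 4.8): the cone contributes a regular 12-gon of circumradius 2.560 (interpolated between r1=4 and r2=2.5 at t=0.960) (area = (12/2)·2.560²·sin(360°/12) = 19.66 mm²); the 12.5×6.5 cube at (6, 8.5) contributes its full rectangle (area 81.25 mm²); the cylinder at (3, 6.5): section is a regular 12-gon, circumradius r=5 (area = (12/2)·5.000²·sin(360°/12) = 75.00 mm²); the cube at (2, 6) is not intersected at this z (z outside [-0.5, 4.5]); Subtracting the remaining from the first: starting from the cone (19.66 mm²), the 12.5×6.5 cube at (6, 8.5) misses the remaining region (no effect); the r=5 cylinder at (3, 6.5) partially overlaps it — only the 0.29 mm² overlap (of its 75.00 mm²) is removed, clipping the outline — area = 19.37 mm². So its area = 19.37 mm². Layer 11 is larger (33.62 vs 19.37 mm²).

layer 11 (z = 1.65 mm)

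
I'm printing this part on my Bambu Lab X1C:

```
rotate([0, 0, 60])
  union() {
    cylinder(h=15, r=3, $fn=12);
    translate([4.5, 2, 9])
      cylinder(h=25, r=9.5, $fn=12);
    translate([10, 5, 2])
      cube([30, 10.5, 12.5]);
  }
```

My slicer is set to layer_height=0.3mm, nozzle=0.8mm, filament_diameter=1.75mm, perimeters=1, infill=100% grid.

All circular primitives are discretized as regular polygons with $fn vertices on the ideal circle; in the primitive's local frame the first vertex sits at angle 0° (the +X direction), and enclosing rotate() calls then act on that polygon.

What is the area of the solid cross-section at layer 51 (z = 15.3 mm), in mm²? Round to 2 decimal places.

270.75 mm²

At z = 15.3 mm: the cylinder is absent (z outside [0, 15]); the r=9.5 cylinder at (4.5, 2) contributes a regular 12-gon of circumradius 9.5 (area = (12/2)·9.500²·sin(360°/12) = 270.75 mm²); the cube at (10, 5) does not reach this height (z outside [2, 14.5]); Combining (union): only the r=9.5 cylinder at (4.5, 2) is present, so the union is just that shape — area = 270.75 mm²; (whole slice rotated 60° about Z — lengths, areas and connectivity unchanged). Overall, the cross-section is a single solid region. Net area = 270.75 mm².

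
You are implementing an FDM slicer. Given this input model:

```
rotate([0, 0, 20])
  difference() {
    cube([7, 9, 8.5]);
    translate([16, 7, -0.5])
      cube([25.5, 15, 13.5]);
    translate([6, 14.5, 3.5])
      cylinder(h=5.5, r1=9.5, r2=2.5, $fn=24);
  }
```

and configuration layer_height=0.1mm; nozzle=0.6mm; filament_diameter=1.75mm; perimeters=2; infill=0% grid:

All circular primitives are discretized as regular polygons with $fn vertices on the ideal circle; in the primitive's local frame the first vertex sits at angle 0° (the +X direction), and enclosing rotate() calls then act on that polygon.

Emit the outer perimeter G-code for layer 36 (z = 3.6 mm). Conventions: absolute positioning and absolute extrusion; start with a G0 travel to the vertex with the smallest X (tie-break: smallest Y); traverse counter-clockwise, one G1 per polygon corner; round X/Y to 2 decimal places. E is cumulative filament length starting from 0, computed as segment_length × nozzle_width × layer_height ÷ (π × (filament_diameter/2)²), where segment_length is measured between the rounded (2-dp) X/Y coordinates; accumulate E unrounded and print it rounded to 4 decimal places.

At z = 3.6 mm: the cube (footprint 7×9) is included at this height; the cube at (16, 7) (footprint 25.5×15) is included at this height; the cone at (6, 14.5) contributes a regular 24-gon of circumradius 9.373 (interpolated between r1=9.5 and r2=2.5 at t=0.018); After the difference (first − rest): starting from the 7×9 cube, the 25.5×15 cube at (16, 7) misses the remaining region (no effect); the cone at (6, 14.5) partially overlaps it — only the 22.56 mm² overlap (of its 272.84 mm²) is removed, clipping the outline — 1 connected region; (rotated 20° about Z; rotation is an isometry so areas/perimeters/island counts are preserved). The outline is a single polygon with 7 vertices. Extrusion per mm of travel: 0.6 × 0.1 / (π × 0.875²) = 0.024945. Accumulating E over each segment gives final E = 0.6792.

G0 X-2.53 Y6.95 Z3.60
G1 X0.00 Y0.00 E0.1845
G1 X6.58 Y2.39 E0.3591
G1 X4.78 Y7.34 E0.4905
G1 X3.88 Y6.87 E0.5158
G1 X1.50 Y6.34 E0.5767
G1 X-0.95 Y6.45 E0.6378
G1 X-2.53 Y6.95 E0.6792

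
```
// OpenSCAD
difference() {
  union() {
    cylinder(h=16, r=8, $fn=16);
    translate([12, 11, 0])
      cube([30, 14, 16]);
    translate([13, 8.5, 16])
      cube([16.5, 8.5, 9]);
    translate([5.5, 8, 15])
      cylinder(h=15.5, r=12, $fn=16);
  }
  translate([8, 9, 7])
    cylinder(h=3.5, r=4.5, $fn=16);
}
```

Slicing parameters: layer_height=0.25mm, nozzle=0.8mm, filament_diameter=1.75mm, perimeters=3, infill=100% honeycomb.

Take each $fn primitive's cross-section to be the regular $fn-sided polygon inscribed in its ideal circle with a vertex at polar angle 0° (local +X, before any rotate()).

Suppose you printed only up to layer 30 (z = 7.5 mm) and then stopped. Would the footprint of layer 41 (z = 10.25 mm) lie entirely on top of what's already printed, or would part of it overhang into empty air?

entirely on top

Compare the two slices. At z = 7.5: the cylinder: section is a regular 16-gon, circumradius r=8 (area = (16/2)·8.000²·sin(360°/16) = 195.93 mm²); the cube at (12, 11) is present — its section is the full 30×14 rectangle (area 420.00 mm²); the cube at (13, 8.5) does not reach this height (z outside [16, 25]); the cylinder at (5.5, 8) does not reach this height (z outside [15, 30.5]); Combining (union): the 2 present regions are separate (no shared area or edge), so areas and boundary lengths simply add and each stays a separate island — area = 615.93 mm²; the cylinder at (8, 9): section is a regular 16-gon, circumradius r=4.5 (area = (16/2)·4.500²·sin(360°/16) = 61.99 mm²); Subtracting the remaining from the first: starting from the result so far (615.93 mm²), the r=4.5 cylinder at (8, 9) partially overlaps it — only the 0.53 mm² overlap (of its 61.99 mm²) is removed, clipping the outline — area = 615.41 mm². At z = 10.25: the r=8 cylinder contributes a regular 16-gon of circumradius 8 (area = (16/2)·8.000²·sin(360°/16) = 195.93 mm²); the 30×14 cube at (12, 11) contributes its full rectangle (area 420.00 mm²); the cube at (13, 8.5) does not reach this height (z outside [16, 25]); the cylinder at (5.5, 8) does not reach this height (z outside [15, 30.5]); Taking the union: the 2 present regions are separate (no shared area or edge), so areas and boundary lengths simply add and each stays a separate island — area = 615.93 mm²; the r=4.5 cylinder at (8, 9) contributes a regular 16-gon of circumradius 4.5 (area = (16/2)·4.500²·sin(360°/16) = 61.99 mm²); Subtracting the remaining from the first: starting from the result so far (615.93 mm²), the r=4.5 cylinder at (8, 9) partially overlaps it — only the 0.53 mm² overlap (of its 61.99 mm²) is removed, clipping the outline — area = 615.41 mm². Checking containment: the cross-section at z = 10.25 is a subset of the cross-section at z = 7.5.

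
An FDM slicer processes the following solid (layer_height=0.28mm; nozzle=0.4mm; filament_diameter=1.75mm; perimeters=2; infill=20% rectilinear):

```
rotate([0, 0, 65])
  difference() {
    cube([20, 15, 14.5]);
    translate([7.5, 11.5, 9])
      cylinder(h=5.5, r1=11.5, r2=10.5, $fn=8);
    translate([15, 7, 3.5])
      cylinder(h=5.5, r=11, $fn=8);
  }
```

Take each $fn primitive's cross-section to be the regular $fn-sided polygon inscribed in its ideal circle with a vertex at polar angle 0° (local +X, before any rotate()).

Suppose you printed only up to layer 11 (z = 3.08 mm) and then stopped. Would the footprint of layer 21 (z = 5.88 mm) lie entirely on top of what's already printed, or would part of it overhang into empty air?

entirely on top

Compare the two slices. At z = 3.08: the 20×15 cube contributes its full rectangle (area 300.00 mm²); the cone at (7.5, 11.5) is absent (z outside [9, 14.5]); the cylinder at (15, 7) does not reach this height (z outside [3.5, 9]); Taking the first minus the rest: none of the subtracted shapes is present at this height, so the 20×15 cube is unchanged — area = 300.00 mm²; (rotated 65° about Z; rotation is an isometry so areas/perimeters/island counts are preserved). At z = 5.88: the cube (footprint 20×15) is included at this height (area 300.00 mm²); the cone at (7.5, 11.5) is not intersected at this z (z outside [9, 14.5]); the r=11 cylinder at (15, 7) gives a regular 8-gon of circumradius 11 (constant along its height) (area = (8/2)·11.000²·sin(360°/8) = 342.24 mm²); After the difference (first − rest): starting from the 20×15 cube (300.00 mm²), the r=11 cylinder at (15, 7) partially overlaps it — only the 216.55 mm² overlap (of its 342.24 mm²) is removed, clipping the outline — area = 83.45 mm²; (whole slice rotated 65° about Z — lengths, areas and connectivity unchanged). Checking containment: the cross-section at z = 5.88 is a subset of the cross-section at z = 3.08.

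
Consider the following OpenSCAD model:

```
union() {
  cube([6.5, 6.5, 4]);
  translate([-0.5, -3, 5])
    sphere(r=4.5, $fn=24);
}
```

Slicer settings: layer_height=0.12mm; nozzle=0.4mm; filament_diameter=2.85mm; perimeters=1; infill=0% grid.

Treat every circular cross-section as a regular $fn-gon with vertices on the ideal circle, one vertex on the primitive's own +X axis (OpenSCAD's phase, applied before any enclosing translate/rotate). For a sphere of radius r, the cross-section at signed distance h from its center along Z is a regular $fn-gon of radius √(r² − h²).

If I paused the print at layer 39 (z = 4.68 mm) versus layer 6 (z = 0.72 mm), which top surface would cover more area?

Layer 39 (z = 4.68): the cube is absent (z outside [0, 4]); the sphere at (-0.5, -3): section is a regular 24-gon, circumradius = √(r²−h²) = √(4.5²−0.32²) = 4.489 (area = (24/2)·4.489²·sin(360°/24) = 62.57 mm²); Merging all regions: only the r=4.5 sphere at (-0.5, -3) is present, so the union is just that shape — area = 62.57 mm². So its area = 62.57 mm². Layer 6 (z = 0.72): the cube is present — its section is the full 6.5×6.5 rectangle (area 42.25 mm²); the sphere at (-0.5, -3): section is a regular 24-gon, circumradius = √(r²−h²) = √(4.5²−4.28²) = 1.390 (area = (24/2)·1.390²·sin(360°/24) = 6.00 mm²); Combining (union): the 2 present regions are separate (no shared area or edge), so areas and boundary lengths simply add and each stays a separate island — area = 48.25 mm². So its area = 48.25 mm². Layer 39 is larger (62.57 vs 48.25 mm²).

layer 39 (z = 4.68 mm)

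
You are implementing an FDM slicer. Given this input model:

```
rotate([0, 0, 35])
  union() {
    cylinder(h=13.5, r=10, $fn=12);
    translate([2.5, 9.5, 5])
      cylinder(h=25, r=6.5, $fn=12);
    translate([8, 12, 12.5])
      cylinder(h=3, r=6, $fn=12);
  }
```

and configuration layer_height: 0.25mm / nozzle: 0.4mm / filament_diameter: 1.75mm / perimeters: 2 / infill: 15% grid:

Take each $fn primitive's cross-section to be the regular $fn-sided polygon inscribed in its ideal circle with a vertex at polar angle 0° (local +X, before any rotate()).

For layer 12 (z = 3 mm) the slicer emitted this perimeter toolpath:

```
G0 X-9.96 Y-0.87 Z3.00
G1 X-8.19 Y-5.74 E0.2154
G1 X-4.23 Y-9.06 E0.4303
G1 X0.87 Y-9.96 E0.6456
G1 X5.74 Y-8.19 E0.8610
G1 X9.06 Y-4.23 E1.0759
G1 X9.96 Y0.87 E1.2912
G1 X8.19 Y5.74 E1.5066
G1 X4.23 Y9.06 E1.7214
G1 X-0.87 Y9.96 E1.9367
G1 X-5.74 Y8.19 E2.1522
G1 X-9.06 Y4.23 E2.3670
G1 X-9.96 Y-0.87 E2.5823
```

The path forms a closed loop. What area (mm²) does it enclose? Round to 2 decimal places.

Apply the shoelace formula to the sequence of (X, Y) vertices; enclosed area = 299.96 mm².

299.96 mm²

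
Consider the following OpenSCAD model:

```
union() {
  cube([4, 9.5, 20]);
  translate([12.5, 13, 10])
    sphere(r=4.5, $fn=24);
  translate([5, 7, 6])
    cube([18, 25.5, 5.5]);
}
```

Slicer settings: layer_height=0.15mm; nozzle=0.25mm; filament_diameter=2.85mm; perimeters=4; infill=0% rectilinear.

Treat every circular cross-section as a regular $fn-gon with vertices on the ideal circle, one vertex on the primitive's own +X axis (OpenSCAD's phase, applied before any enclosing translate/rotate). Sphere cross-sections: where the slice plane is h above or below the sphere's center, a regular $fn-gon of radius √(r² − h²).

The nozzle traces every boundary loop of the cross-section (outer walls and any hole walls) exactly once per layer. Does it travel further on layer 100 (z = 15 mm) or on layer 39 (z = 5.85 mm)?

layer 39 (z = 5.85 mm)

Layer 100 (z = 15): the cube (footprint 4×9.5) is included at this height (perimeter 27.00 mm); the sphere at (12.5, 13) does not reach this height (|z−center|=5.000 > r=4.5); the cube at (5, 7) does not reach this height (z outside [6, 11.5]); Combining (union): only the 4×9.5 cube is present, so the union is just that shape — boundary = 27.00 mm. So its perimeter = 27.00 mm. Layer 39 (z = 5.85): the cube (footprint 4×9.5) is included at this height (perimeter 27.00 mm); the r=4.5 sphere at (12.5, 13) contributes a regular 24-gon of circumradius √(4.5²−4.15²) = 1.740 (perimeter = 2·24·1.740·sin(180°/24) = 10.90 mm); the cube at (5, 7) is not intersected at this z (z outside [6, 11.5]); Merging all regions: the 2 present regions are separate (no shared area or edge), so areas and boundary lengths simply add and each stays a separate island — boundary = 37.90 mm. So its perimeter = 37.90 mm. Layer 39 is larger (37.90 vs 27.00 mm).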